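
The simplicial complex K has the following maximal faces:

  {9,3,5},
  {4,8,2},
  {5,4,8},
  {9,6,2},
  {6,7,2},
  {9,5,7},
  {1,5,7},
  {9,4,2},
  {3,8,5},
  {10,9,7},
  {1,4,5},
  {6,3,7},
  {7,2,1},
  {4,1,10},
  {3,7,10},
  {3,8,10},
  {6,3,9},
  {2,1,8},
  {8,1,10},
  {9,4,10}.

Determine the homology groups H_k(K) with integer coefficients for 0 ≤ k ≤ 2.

Order the vertices as 1 < 2 < 3 < 4 < 5 < 6 < 7 < 8 < 9 < 10. Listing each simplex with vertices in this order, K has dimension 2 with simplices:

  0-simplices (10): [1], [2], [3], [4], [5], [6], [7], [8], [9], [10]
  1-simplices (30): (30 of them)
  2-simplices (20): (20 of them)

Hence C_0 ≅ Z^10, C_1 ≅ Z^30, C_2 ≅ Z^20.

Boundary ∂_1: C_1 → C_0 maps an edge to its endpoints' difference, ∂[p,q] = q − p.
The 10×30 boundary matrix has rank 9 and Smith normal form diag(1,1,1,1,1,1,1,1,1).

Boundary ∂_2: C_2 → C_1 sends each 2-simplex [p,q,r] to [q,r] − [p,r] + [p,q]. For instance
  ∂[3,5,8] = [5,8] − [3,8] + [3,5],
  ∂[1,5,7] = [5,7] − [1,7] + [1,5].
The 30×20 boundary matrix has rank 20 and Smith normal form diag(1,1,1,1,1,1,1,1,1,1,1,1,1,1,1,1,1,1,1,2).

Reading off H_k = ker ∂_k / im ∂_{k+1}:

  H_0: rank C_0 − rank ∂_1 = 10 − 9 = 1, and the invariant factors of ∂_1 are all 1, so H_0 = Z.
  H_1: rank ker ∂_1 − rank ∂_2 = (30 − 9) − 20 = 1, and ∂_2 has invariant factor 2 > 1, so H_1 = Z ⊕ Z_2.
  H_2: rank ker ∂_2 − rank ∂_3 = (20 − 20) − 0 = 0, and there is no ∂_3, so H_2 = 0.

H_0 = Z,  H_1 = Z ⊕ Z_2,  H_2 = 0.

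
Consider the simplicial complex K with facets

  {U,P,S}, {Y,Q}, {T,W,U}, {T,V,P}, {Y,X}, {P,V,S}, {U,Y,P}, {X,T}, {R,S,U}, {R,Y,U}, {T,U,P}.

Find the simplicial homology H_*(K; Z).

H_0 ≅ Z,  H_1 ≅ Z,  H_2 = 0.

Fix the vertex order P < Q < R < S < T < U < V < W < X < Y and write every simplex with vertices in increasing order. Then dim K = 2 and the simplices of K are:

  0-simplices (10): P, Q, R, S, T, U, V, W, X, Y
  1-simplices (18): PS, PT, PU, PV, PY, QY, RS, RU, RY, SU, SV, TU, TV, TW, TX, UW, UY, XY
  2-simplices (8): PSU, PSV, PTU, PTV, PUY, RSU, RUY, TUW

so the chain groups are C_0 ≅ Z^10, C_1 ≅ Z^18, C_2 ≅ Z^8.

The boundary map ∂_1: C_1 → C_0 sends each edge [p,q] (with p < q) to q − p. For instance
  ∂RU = U − R.
This gives a 10×18 integer matrix of rank 9; reducing to Smith normal form yields diagonal entries (1,1,1,1,1,1,1,1,1).

The boundary map ∂_2: C_2 → C_1 sends each 2-simplex [p,q,r] to [q,r] − [p,r] + [p,q]. For instance
  ∂PSV = SV − PV + PS,
  ∂RSU = SU − RU + RS.
The resulting 18×8 matrix has rank 8, and its Smith normal form has invariant factors (1,1,1,1,1,1,1,1).

Computing H_k = (kernel of ∂_k) / (image of ∂_{k+1}):

  H_0: rank C_0 − rank ∂_1 = 10 − 9 = 1, and the invariant factors of ∂_1 are all 1, so H_0 ≅ Z.
  H_1: rank ker ∂_1 − rank ∂_2 = (18 − 9) − 8 = 1, and the invariant factors of ∂_2 are all 1, so H_1 ≅ Z.
  H_2: rank ker ∂_2 − rank ∂_3 = (8 − 8) − 0 = 0, and there is no ∂_3, so H_2 ≅ 0.

As a check, the Euler characteristic is 10 − 18 + 8 = 0, which agrees with 1 − 1 + 0 = 0.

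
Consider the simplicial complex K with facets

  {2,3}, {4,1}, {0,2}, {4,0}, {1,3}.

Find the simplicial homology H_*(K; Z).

H_0 ≅ Z,  H_1 ≅ Z.

K has 5 vertices, 5 edges.
rank ∂_0 = 0, rank ∂_1 = 4 ⇒ b_0 = 5 − 0 − 4 = 1; all invariant factors of ∂_1 are 1 so no torsion. So H_0 ≅ Z.
rank ∂_1 = 4, rank ∂_2 = 0 ⇒ b_1 = 5 − 4 − 0 = 1. So H_1 ≅ Z.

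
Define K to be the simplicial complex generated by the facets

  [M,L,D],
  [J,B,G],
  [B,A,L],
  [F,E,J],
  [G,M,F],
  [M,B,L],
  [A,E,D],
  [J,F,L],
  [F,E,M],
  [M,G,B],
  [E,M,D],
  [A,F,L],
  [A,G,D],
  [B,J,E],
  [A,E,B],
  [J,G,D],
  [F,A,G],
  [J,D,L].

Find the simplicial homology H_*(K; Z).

K has 9 vertices, 27 edges, 18 triangles.
rank ∂_0 = 0, rank ∂_1 = 8 ⇒ b_0 = 9 − 0 − 8 = 1; all invariant factors of ∂_1 are 1 so no torsion. So H_0 = Z.
rank ∂_1 = 8, rank ∂_2 = 17 ⇒ b_1 = 27 − 8 − 17 = 2; all invariant factors of ∂_2 are 1 so no torsion. So H_1 = Z^2.
rank ∂_2 = 17, rank ∂_3 = 0 ⇒ b_2 = 18 − 17 − 0 = 1. So H_2 = Z.

H_0 = Z,  H_1 = Z^2,  H_2 = Z.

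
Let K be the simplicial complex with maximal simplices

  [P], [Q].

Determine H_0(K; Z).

H_0 = Z^2.

K has 2 vertices.
rank ∂_0 = 0, rank ∂_1 = 0 ⇒ b_0 = 2 − 0 − 0 = 2. So H_0 ≅ Z^2.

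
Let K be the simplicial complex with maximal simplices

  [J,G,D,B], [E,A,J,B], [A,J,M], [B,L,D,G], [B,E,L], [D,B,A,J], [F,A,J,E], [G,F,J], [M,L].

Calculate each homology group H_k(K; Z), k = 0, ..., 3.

H_0 ≅ Z,  H_1 ≅ Z,  H_2 = 0,  H_3 = 0.

Fix the vertex order A < B < D < E < F < G < J < L < M and write every simplex with vertices in increasing order. Then dim K = 3 and the simplices of K are:

  0-simplices (9): A, B, D, E, F, G, J, L, M
  1-simplices (23): AB, AD, AE, AF, AJ, AM, BD, BE, BG, BJ, BL, DG, DJ, DL, EF, EJ, EL, FG, FJ, GJ, GL, JM, LM
  2-simplices (19): ABD, ABE, ABJ, ADJ, AEF, AEJ, AFJ, AJM, BDG, BDJ, BDL, BEJ, BEL, BGJ, BGL, DGJ, DGL, EFJ, FGJ
  3-simplices (5): ABDJ, ABEJ, AEFJ, BDGJ, BDGL

Hence C_0 ≅ Z^9, C_1 ≅ Z^23, C_2 ≅ Z^19, C_3 ≅ Z^5.

The boundary map ∂_1: C_1 → C_0 maps an edge to its endpoints' difference, ∂[p,q] = q − p. For instance
  ∂DG = G − D.
This gives a 9×23 integer matrix of rank 8; reducing to Smith normal form yields diagonal entries (1,1,1,1,1,1,1,1).

The boundary map ∂_2: C_2 → C_1 acts by ∂[p,q,r] = [q,r] − [p,r] + [p,q]. For instance
  ∂AFJ = FJ − AJ + AF,
  ∂BGJ = GJ − BJ + BG.
This gives a 23×19 integer matrix of rank 14; reducing to Smith normal form yields diagonal entries (1,1,1,1,1,1,1,1,1,1,1,1,1,1).

Boundary ∂_3: C_3 → C_2 sends each 3-simplex σ to the alternating sum Σ_i (−1)^i (σ with its i-th vertex removed). For instance
  ∂BDGL = DGL − BGL + BDL − BDG,
  ∂AEFJ = EFJ − AFJ + AEJ − AEF.
The resulting 19×5 matrix has rank 5, and its Smith normal form has invariant factors (1,1,1,1,1).

From H_k ≅ ker(∂_k) / im(∂_{k+1}) we obtain:

  H_0: rank C_0 − rank ∂_1 = 9 − 8 = 1, and the invariant factors of ∂_1 are all 1, so H_0 ≅ Z.
  H_1: rank ker ∂_1 − rank ∂_2 = (23 − 8) − 14 = 1, and the invariant factors of ∂_2 are all 1, so H_1 ≅ Z.
  H_2: rank ker ∂_2 − rank ∂_3 = (19 − 14) − 5 = 0, and the invariant factors of ∂_3 are all 1, so H_2 ≅ 0.
  H_3: rank ker ∂_3 − rank ∂_4 = (5 − 5) − 0 = 0, and there is no ∂_4, so H_3 ≅ 0.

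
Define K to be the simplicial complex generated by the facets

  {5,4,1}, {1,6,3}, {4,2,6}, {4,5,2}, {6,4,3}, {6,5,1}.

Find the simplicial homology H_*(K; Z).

Order the vertices as 1 < 2 < 3 < 4 < 5 < 6. Listing each simplex with vertices in this order, K has dimension 2 with simplices:

  0-simplices (6): [1], [2], [3], [4], [5], [6]
  1-simplices (12): [1,3], [1,4], [1,5], [1,6], [2,4], [2,5], [2,6], [3,4], [3,6], [4,5], [4,6], [5,6]
  2-simplices (6): [1,3,6], [1,4,5], [1,5,6], [2,4,5], [2,4,6], [3,4,6]

Hence C_0 ≅ Z^6, C_1 ≅ Z^12, C_2 ≅ Z^6.

Boundary ∂_1: C_1 → C_0 maps an edge to its endpoints' difference, ∂[p,q] = q − p. For instance
  ∂[1,4] = [4] − [1].
As a 6×12 matrix over Z this has rank 5, with invariant factors (1,1,1,1,1).

Boundary ∂_2: C_2 → C_1 sends each 2-simplex [p,q,r] to [q,r] − [p,r] + [p,q]. For instance
  ∂[2,4,6] = [4,6] − [2,6] + [2,4],
  ∂[1,5,6] = [5,6] − [1,6] + [1,5].
The resulting 12×6 matrix has rank 6, and its Smith normal form has invariant factors (1,1,1,1,1,1).

From H_k ≅ ker(∂_k) / im(∂_{k+1}) we obtain:

  H_0: rank C_0 − rank ∂_1 = 6 − 5 = 1, and the invariant factors of ∂_1 are all 1, so H_0 = Z.
  H_1: rank ker ∂_1 − rank ∂_2 = (12 − 5) − 6 = 1, and the invariant factors of ∂_2 are all 1, so H_1 = Z.
  H_2: rank ker ∂_2 − rank ∂_3 = (6 − 6) − 0 = 0, and there is no ∂_3, so H_2 = 0.

H_0 = Z,  H_1 = Z,  H_2 = 0.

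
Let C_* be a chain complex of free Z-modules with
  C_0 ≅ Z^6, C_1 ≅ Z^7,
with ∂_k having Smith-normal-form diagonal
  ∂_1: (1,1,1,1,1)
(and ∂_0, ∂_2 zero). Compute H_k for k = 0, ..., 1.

H_0 = Z,  H_1 = Z^2.

H_0: b_0 = 6 − 0 − 5 = 1; torsion from ∂_1 factors > 1: none. So H_0 = Z.
H_1: b_1 = 7 − 5 − 0 = 2; torsion from ∂_2 factors > 1: none. So H_1 = Z^2.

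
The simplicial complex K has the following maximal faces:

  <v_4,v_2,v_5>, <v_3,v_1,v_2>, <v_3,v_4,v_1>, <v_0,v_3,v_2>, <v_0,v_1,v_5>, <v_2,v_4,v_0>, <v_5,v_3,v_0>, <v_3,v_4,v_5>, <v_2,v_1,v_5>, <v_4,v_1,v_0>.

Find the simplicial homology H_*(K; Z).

H_0 = Z,  H_1 = Z/2,  H_2 = 0.

K has 6 vertices, 15 edges, 10 triangles.
rank ∂_0 = 0, rank ∂_1 = 5 ⇒ b_0 = 6 − 0 − 5 = 1; all invariant factors of ∂_1 are 1 so no torsion. So H_0 ≅ Z.
rank ∂_1 = 5, rank ∂_2 = 10 ⇒ b_1 = 15 − 5 − 10 = 0; ∂_2 has invariant factor(s) [2] giving torsion. So H_1 ≅ Z/2.
rank ∂_2 = 10, rank ∂_3 = 0 ⇒ b_2 = 10 − 10 − 0 = 0. So H_2 ≅ 0.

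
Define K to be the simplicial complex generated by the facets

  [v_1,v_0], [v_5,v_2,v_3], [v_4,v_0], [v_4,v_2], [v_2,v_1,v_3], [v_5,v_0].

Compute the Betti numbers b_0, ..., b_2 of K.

Take the total order v_0 < v_1 < v_2 < v_3 < v_4 < v_5 on the vertex set. Then K (dimension 2) consists of the simplices:

  0-simplices (6): [v_0], [v_1], [v_2], [v_3], [v_4], [v_5]
  1-simplices (9): [v_0,v_1], [v_0,v_4], [v_0,v_5], [v_1,v_2], [v_1,v_3], [v_2,v_3], [v_2,v_4], [v_2,v_5], [v_3,v_5]
  2-simplices (2): [v_1,v_2,v_3], [v_2,v_3,v_5]

giving chain groups C_0 ≅ Z^6, C_1 ≅ Z^9, C_2 ≅ Z^2.

Boundary ∂_1: C_1 → C_0 maps an edge to its endpoints' difference, ∂[p,q] = q − p. For instance
  ∂[v_2,v_5] = [v_5] − [v_2].
This gives a 6×9 integer matrix of rank 5; reducing to Smith normal form yields diagonal entries (1,1,1,1,1).

The boundary map ∂_2: C_2 → C_1 maps a triangle to the signed sum of its edges. For instance
  ∂[v_1,v_2,v_3] = [v_2,v_3] − [v_1,v_3] + [v_1,v_2],
  ∂[v_2,v_3,v_5] = [v_3,v_5] − [v_2,v_5] + [v_2,v_3].
The resulting 9×2 matrix has rank 2, and its Smith normal form has invariant factors (1,1).

Now H_k = ker ∂_k / im ∂_{k+1}, so:

  H_0: rank C_0 − rank ∂_1 = 6 − 5 = 1, and the invariant factors of ∂_1 are all 1, so H_0 = Z.
  H_1: rank ker ∂_1 − rank ∂_2 = (9 − 5) − 2 = 2, and the invariant factors of ∂_2 are all 1, so H_1 = Z^2.
  H_2: rank ker ∂_2 − rank ∂_3 = (2 − 2) − 0 = 0, and there is no ∂_3, so H_2 = 0.

Hence the Betti numbers are b_0 = 1, b_1 = 2, b_2 = 0.

b_0 = 1, b_1 = 2, b_2 = 0.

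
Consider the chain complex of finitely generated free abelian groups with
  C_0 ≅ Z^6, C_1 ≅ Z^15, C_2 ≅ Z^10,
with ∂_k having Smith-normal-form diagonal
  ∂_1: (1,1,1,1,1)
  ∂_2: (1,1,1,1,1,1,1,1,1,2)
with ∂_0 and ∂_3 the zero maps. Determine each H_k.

H_0 = Z,  H_1 = Z/2Z,  H_2 = 0.

H_0: b_0 = 6 − 0 − 5 = 1; torsion from ∂_1 factors > 1: none. So H_0 = Z.
H_1: b_1 = 15 − 5 − 10 = 0; torsion from ∂_2 factors > 1: [2]. So H_1 = Z/2Z.
H_2: b_2 = 10 − 10 − 0 = 0; torsion from ∂_3 factors > 1: none. So H_2 = 0.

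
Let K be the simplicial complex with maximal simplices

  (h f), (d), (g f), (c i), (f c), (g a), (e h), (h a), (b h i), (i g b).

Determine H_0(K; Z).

Take the total order a < b < c < d < e < f < g < h < i on the vertex set. Then K (dimension 2) consists of the simplices:

  0-simplices (9): a, b, c, d, e, f, g, h, i
  1-simplices (12): ag, ah, bg, bh, bi, cf, ci, eh, fg, fh, gi, hi
  2-simplices (2): bgi, bhi

so the chain groups are C_0 ≅ Z^9, C_1 ≅ Z^12, C_2 ≅ Z^2.

Boundary ∂_1: C_1 → C_0 maps an edge to its endpoints' difference, ∂[p,q] = q − p. For instance
  ∂bi = i − b.
As a 9×12 matrix over Z this has rank 7, with invariant factors (1,1,1,1,1,1,1).

Boundary ∂_2: C_2 → C_1 sends each 2-simplex [p,q,r] to [q,r] − [p,r] + [p,q]. For instance
  ∂bhi = hi − bi + bh,
  ∂bgi = gi − bi + bg.
This gives a 12×2 integer matrix of rank 2; reducing to Smith normal form yields diagonal entries (1,1).

Reading off H_k = ker ∂_k / im ∂_{k+1}:

  H_0: rank C_0 − rank ∂_1 = 9 − 7 = 2, and the invariant factors of ∂_1 are all 1, so H_0 ≅ Z^2.

H_0 ≅ Z^2.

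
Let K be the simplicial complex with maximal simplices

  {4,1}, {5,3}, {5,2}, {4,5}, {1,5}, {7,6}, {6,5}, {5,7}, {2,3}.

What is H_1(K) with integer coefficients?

Order the vertices as 1 < 2 < 3 < 4 < 5 < 6 < 7. Listing each simplex with vertices in this order, K has dimension 1 with simplices:

  0-simplices (7): [1], [2], [3], [4], [5], [6], [7]
  1-simplices (9): [1,4], [1,5], [2,3], [2,5], [3,5], [4,5], [5,6], [5,7], [6,7]

giving chain groups C_0 ≅ Z^7, C_1 ≅ Z^9.

∂_1: C_1 → C_0 maps an edge to its endpoints' difference, ∂[p,q] = q − p. For instance
  ∂[1,4] = [4] − [1].
The 7×9 boundary matrix has rank 6 and Smith normal form diag(1,1,1,1,1,1).

From H_k ≅ ker(∂_k) / im(∂_{k+1}) we obtain:

  H_1: rank ker ∂_1 − rank ∂_2 = (9 − 6) − 0 = 3, and there is no ∂_2, so H_1 ≅ Z^3.

H_1 ≅ Z^3.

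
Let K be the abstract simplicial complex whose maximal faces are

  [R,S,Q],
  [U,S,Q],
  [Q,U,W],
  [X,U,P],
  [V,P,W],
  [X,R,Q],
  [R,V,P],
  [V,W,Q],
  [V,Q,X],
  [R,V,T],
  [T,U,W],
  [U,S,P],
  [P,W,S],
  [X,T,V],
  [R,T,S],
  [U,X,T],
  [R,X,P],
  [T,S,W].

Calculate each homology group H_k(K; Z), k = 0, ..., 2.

K has 9 vertices, 27 edges, 18 triangles.
rank ∂_0 = 0, rank ∂_1 = 8 ⇒ b_0 = 9 − 0 − 8 = 1; all invariant factors of ∂_1 are 1 so no torsion. So H_0 = Z.
rank ∂_1 = 8, rank ∂_2 = 18 ⇒ b_1 = 27 − 8 − 18 = 1; ∂_2 has invariant factor(s) [2] giving torsion. So H_1 = Z × Z/2.
rank ∂_2 = 18, rank ∂_3 = 0 ⇒ b_2 = 18 − 18 − 0 = 0. So H_2 = 0.

H_0 = Z,  H_1 = Z × Z/2,  H_2 = 0.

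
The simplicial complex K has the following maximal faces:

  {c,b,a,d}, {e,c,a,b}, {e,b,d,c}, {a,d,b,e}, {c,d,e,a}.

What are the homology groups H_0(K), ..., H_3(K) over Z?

H_0 ≅ Z,  H_1 = 0,  H_2 = 0,  H_3 ≅ Z.

Order the vertices as a < b < c < d < e. Listing each simplex with vertices in this order, K has dimension 3 with simplices:

  0-simplices (5): a, b, c, d, e
  1-simplices (10): ab, ac, ad, ae, bc, bd, be, cd, ce, de
  2-simplices (10): abc, abd, abe, acd, ace, ade, bcd, bce, bde, cde
  3-simplices (5): abcd, abce, abde, acde, bcde

Hence C_0 ≅ Z^5, C_1 ≅ Z^10, C_2 ≅ Z^10, C_3 ≅ Z^5.

Boundary ∂_1: C_1 → C_0 maps an edge to its endpoints' difference, ∂[p,q] = q − p.
This gives a 5×10 integer matrix of rank 4; reducing to Smith normal form yields diagonal entries (1,1,1,1).

Boundary ∂_2: C_2 → C_1 sends each 2-simplex [p,q,r] to [q,r] − [p,r] + [p,q]. For instance
  ∂abe = be − ae + ab,
  ∂bde = de − be + bd.
As a 10×10 matrix over Z this has rank 6, with invariant factors (1,1,1,1,1,1).

∂_3: C_3 → C_2 sends each 3-simplex σ to the alternating sum Σ_i (−1)^i (σ with its i-th vertex removed). For instance
  ∂abcd = bcd − acd + abd − abc,
  ∂abde = bde − ade + abe − abd.
As a 10×5 matrix over Z this has rank 4, with invariant factors (1,1,1,1).

Computing H_k = (kernel of ∂_k) / (image of ∂_{k+1}):

  H_0: rank C_0 − rank ∂_1 = 5 − 4 = 1, and the invariant factors of ∂_1 are all 1, so H_0 = Z.
  H_1: rank ker ∂_1 − rank ∂_2 = (10 − 4) − 6 = 0, and the invariant factors of ∂_2 are all 1, so H_1 = 0.
  H_2: rank ker ∂_2 − rank ∂_3 = (10 − 6) − 4 = 0, and the invariant factors of ∂_3 are all 1, so H_2 = 0.
  H_3: rank ker ∂_3 − rank ∂_4 = (5 − 4) − 0 = 1, and there is no ∂_4, so H_3 = Z.

(K is a triangulation of the 3-sphere S^3.)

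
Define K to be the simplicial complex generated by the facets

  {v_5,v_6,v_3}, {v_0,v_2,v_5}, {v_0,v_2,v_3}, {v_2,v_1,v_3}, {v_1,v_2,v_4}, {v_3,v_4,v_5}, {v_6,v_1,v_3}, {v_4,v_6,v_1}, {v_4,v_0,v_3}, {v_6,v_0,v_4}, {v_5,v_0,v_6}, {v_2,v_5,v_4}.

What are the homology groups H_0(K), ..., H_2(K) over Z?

K has 7 vertices, 18 edges, 12 triangles.
rank ∂_0 = 0, rank ∂_1 = 6 ⇒ b_0 = 7 − 0 − 6 = 1; all invariant factors of ∂_1 are 1 so no torsion. So H_0 ≅ Z.
rank ∂_1 = 6, rank ∂_2 = 12 ⇒ b_1 = 18 − 6 − 12 = 0; ∂_2 has invariant factor(s) [2] giving torsion. So H_1 ≅ Z/2.
rank ∂_2 = 12, rank ∂_3 = 0 ⇒ b_2 = 12 − 12 − 0 = 0. So H_2 ≅ 0.

H_0 = Z,  H_1 = Z/2,  H_2 = 0.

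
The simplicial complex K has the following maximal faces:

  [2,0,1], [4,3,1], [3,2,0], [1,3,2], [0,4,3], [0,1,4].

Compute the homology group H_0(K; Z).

Order the vertices as 0 < 1 < 2 < 3 < 4. Listing each simplex with vertices in this order, K has dimension 2 with simplices:

  0-simplices (5): [0], [1], [2], [3], [4]
  1-simplices (9): [0,1], [0,2], [0,3], [0,4], [1,2], [1,3], [1,4], [2,3], [3,4]
  2-simplices (6): [0,1,2], [0,1,4], [0,2,3], [0,3,4], [1,2,3], [1,3,4]

so the chain groups are C_0 ≅ Z^5, C_1 ≅ Z^9, C_2 ≅ Z^6.

Boundary ∂_1: C_1 → C_0 is given by ∂[p,q] = [q] − [p]. For instance
  ∂[0,2] = [2] − [0].
As a 5×9 matrix over Z this has rank 4, with invariant factors (1,1,1,1).

Boundary ∂_2: C_2 → C_1 maps a triangle to the signed sum of its edges. For instance
  ∂[0,1,4] = [1,4] − [0,4] + [0,1],
  ∂[0,3,4] = [3,4] − [0,4] + [0,3].
The 9×6 boundary matrix has rank 5 and Smith normal form diag(1,1,1,1,1).

Computing H_k = (kernel of ∂_k) / (image of ∂_{k+1}):

  H_0: rank C_0 − rank ∂_1 = 5 − 4 = 1, and the invariant factors of ∂_1 are all 1, so H_0 ≅ Z.

H_0 = Z.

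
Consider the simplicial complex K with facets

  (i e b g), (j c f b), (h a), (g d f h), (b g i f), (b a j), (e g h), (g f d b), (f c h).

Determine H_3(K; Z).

Order the vertices as a < b < c < d < e < f < g < h < i < j. Listing each simplex with vertices in this order, K has dimension 3 with simplices:

  0-simplices (10): a, b, c, d, e, f, g, h, i, j
  1-simplices (25): ab, ah, aj, bc, bd, be, bf, bg, bi, bj, cf, ch, cj, df, dg, dh, eg, eh, ei, fg, fh, fi, fj, gh, gi
  2-simplices (20): abj, bcf, bcj, bdf, bdg, beg, bei, bfg, bfi, bfj, bgi, cfh, cfj, dfg, dfh, dgh, egh, egi, fgh, fgi
  3-simplices (5): bcfj, bdfg, begi, bfgi, dfgh

so the chain groups are C_0 ≅ Z^10, C_1 ≅ Z^25, C_2 ≅ Z^20, C_3 ≅ Z^5.

The boundary map ∂_1: C_1 → C_0 sends each edge [p,q] (with p < q) to q − p. For instance
  ∂bj = j − b.
The 10×25 boundary matrix has rank 9 and Smith normal form diag(1,1,1,1,1,1,1,1,1).

The boundary map ∂_2: C_2 → C_1 acts by ∂[p,q,r] = [q,r] − [p,r] + [p,q]. For instance
  ∂dfg = fg − dg + df,
  ∂bdg = dg − bg + bd.
The 25×20 boundary matrix has rank 15 and Smith normal form diag(1,1,1,1,1,1,1,1,1,1,1,1,1,1,1).

∂_3: C_3 → C_2 sends each 3-simplex σ to the alternating sum Σ_i (−1)^i (σ with its i-th vertex removed). For instance
  ∂begi = egi − bgi + bei − beg,
  ∂dfgh = fgh − dgh + dfh − dfg.
As a 20×5 matrix over Z this has rank 5, with invariant factors (1,1,1,1,1).

Computing H_k = (kernel of ∂_k) / (image of ∂_{k+1}):

  H_3: rank ker ∂_3 − rank ∂_4 = (5 − 5) − 0 = 0, and there is no ∂_4, so H_3 ≅ 0.

H_3 = 0.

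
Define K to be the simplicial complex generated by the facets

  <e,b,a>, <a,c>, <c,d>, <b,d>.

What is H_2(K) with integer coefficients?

Take the total order a < b < c < d < e on the vertex set. Then K (dimension 2) consists of the simplices:

  0-simplices (5): a, b, c, d, e
  1-simplices (6): ab, ac, ae, bd, be, cd
  2-simplices (1): abe

giving chain groups C_0 ≅ Z^5, C_1 ≅ Z^6, C_2 ≅ Z^1.

Boundary ∂_1: C_1 → C_0 maps an edge to its endpoints' difference, ∂[p,q] = q − p. For instance
  ∂be = e − b.
As a 5×6 matrix over Z this has rank 4, with invariant factors (1,1,1,1).

∂_2: C_2 → C_1 maps a triangle to the signed sum of its edges. For instance
  ∂abe = be − ae + ab.
This gives a 6×1 integer matrix of rank 1; reducing to Smith normal form yields diagonal entries (1).

From H_k ≅ ker(∂_k) / im(∂_{k+1}) we obtain:

  H_2: rank ker ∂_2 − rank ∂_3 = (1 − 1) − 0 = 0, and there is no ∂_3, so H_2 = 0.

H_2 ≅ 0.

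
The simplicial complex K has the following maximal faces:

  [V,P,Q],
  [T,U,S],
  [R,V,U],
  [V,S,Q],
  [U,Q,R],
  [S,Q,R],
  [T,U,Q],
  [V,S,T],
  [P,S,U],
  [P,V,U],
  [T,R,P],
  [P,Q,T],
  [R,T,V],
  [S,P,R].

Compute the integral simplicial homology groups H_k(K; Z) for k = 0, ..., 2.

H_0 = Z,  H_1 = Z^2,  H_2 = Z.

K has 7 vertices, 21 edges, 14 triangles.
rank ∂_0 = 0, rank ∂_1 = 6 ⇒ b_0 = 7 − 0 − 6 = 1; all invariant factors of ∂_1 are 1 so no torsion. So H_0 ≅ Z.
rank ∂_1 = 6, rank ∂_2 = 13 ⇒ b_1 = 21 − 6 − 13 = 2; all invariant factors of ∂_2 are 1 so no torsion. So H_1 ≅ Z^2.
rank ∂_2 = 13, rank ∂_3 = 0 ⇒ b_2 = 14 − 13 − 0 = 1. So H_2 ≅ Z.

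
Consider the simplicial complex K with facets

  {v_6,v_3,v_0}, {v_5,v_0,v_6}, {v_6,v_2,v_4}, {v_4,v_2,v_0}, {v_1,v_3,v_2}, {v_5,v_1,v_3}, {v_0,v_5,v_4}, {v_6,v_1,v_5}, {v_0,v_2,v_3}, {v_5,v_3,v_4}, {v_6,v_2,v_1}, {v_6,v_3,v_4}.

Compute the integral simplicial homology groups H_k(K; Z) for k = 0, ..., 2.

H_0 = Z,  H_1 = Z_2,  H_2 = 0.

Take the total order v_0 < v_1 < v_2 < v_3 < v_4 < v_5 < v_6 on the vertex set. Then K (dimension 2) consists of the simplices:

  0-simplices (7): [v_0], [v_1], [v_2], [v_3], [v_4], [v_5], [v_6]
  1-simplices (18): (18 of them)
  2-simplices (12): (12 of them)

giving chain groups C_0 ≅ Z^7, C_1 ≅ Z^18, C_2 ≅ Z^12.

∂_1: C_1 → C_0 sends each edge [p,q] (with p < q) to q − p.
As a 7×18 matrix over Z this has rank 6, with invariant factors (1,1,1,1,1,1).

∂_2: C_2 → C_1 maps a triangle to the signed sum of its edges. For instance
  ∂[v_3,v_4,v_6] = [v_4,v_6] − [v_3,v_6] + [v_3,v_4],
  ∂[v_2,v_4,v_6] = [v_4,v_6] − [v_2,v_6] + [v_2,v_4].
This gives a 18×12 integer matrix of rank 12; reducing to Smith normal form yields diagonal entries (1,1,1,1,1,1,1,1,1,1,1,2).

Now H_k = ker ∂_k / im ∂_{k+1}, so:

  H_0: rank C_0 − rank ∂_1 = 7 − 6 = 1, and the invariant factors of ∂_1 are all 1, so H_0 ≅ Z.
  H_1: rank ker ∂_1 − rank ∂_2 = (18 − 6) − 12 = 0, and ∂_2 has invariant factor 2 > 1, so H_1 ≅ Z_2.
  H_2: rank ker ∂_2 − rank ∂_3 = (12 − 12) − 0 = 0, and there is no ∂_3, so H_2 ≅ 0.

As a check, the Euler characteristic is 7 − 18 + 12 = 1, which agrees with 1 − 0 + 0 = 1.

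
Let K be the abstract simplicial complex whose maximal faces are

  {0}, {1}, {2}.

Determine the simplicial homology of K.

Take the total order 0 < 1 < 2 on the vertex set. Then K (dimension 0) consists of the simplices:

  0-simplices (3): [0], [1], [2]

giving chain groups C_0 ≅ Z^3.

Reading off H_k = ker ∂_k / im ∂_{k+1}:

  H_0: rank C_0 − rank ∂_1 = 3 − 0 = 3, and there is no ∂_1, so H_0 = Z^3.

H_0 ≅ Z^3.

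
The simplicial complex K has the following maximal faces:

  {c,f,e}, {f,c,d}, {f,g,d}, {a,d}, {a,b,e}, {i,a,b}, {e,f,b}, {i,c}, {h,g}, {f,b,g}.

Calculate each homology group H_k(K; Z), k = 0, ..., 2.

H_0 = Z,  H_1 = Z^2,  H_2 = 0.

Fix the vertex order a < b < c < d < e < f < g < h < i and write every simplex with vertices in increasing order. Then dim K = 2 and the simplices of K are:

  0-simplices (9): a, b, c, d, e, f, g, h, i
  1-simplices (17): ab, ad, ae, ai, be, bf, bg, bi, cd, ce, cf, ci, df, dg, ef, fg, gh
  2-simplices (7): abe, abi, bef, bfg, cdf, cef, dfg

giving chain groups C_0 ≅ Z^9, C_1 ≅ Z^17, C_2 ≅ Z^7.

The boundary map ∂_1: C_1 → C_0 maps an edge to its endpoints' difference, ∂[p,q] = q − p. For instance
  ∂cf = f − c.
As a 9×17 matrix over Z this has rank 8, with invariant factors (1,1,1,1,1,1,1,1).

∂_2: C_2 → C_1 maps a triangle to the signed sum of its edges. For instance
  ∂bef = ef − bf + be,
  ∂dfg = fg − dg + df.
The resulting 17×7 matrix has rank 7, and its Smith normal form has invariant factors (1,1,1,1,1,1,1).

From H_k ≅ ker(∂_k) / im(∂_{k+1}) we obtain:

  H_0: rank C_0 − rank ∂_1 = 9 − 8 = 1, and the invariant factors of ∂_1 are all 1, so H_0 = Z.
  H_1: rank ker ∂_1 − rank ∂_2 = (17 − 8) − 7 = 2, and the invariant factors of ∂_2 are all 1, so H_1 = Z^2.
  H_2: rank ker ∂_2 − rank ∂_3 = (7 − 7) − 0 = 0, and there is no ∂_3, so H_2 = 0.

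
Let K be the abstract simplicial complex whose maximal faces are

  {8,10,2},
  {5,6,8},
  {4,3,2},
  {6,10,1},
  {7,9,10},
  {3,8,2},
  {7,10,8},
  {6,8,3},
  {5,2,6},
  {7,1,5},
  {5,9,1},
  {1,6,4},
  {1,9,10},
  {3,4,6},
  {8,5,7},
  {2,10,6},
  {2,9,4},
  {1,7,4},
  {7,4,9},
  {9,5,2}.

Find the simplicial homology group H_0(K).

Order the vertices as 1 < 2 < 3 < 4 < 5 < 6 < 7 < 8 < 9 < 10. Listing each simplex with vertices in this order, K has dimension 2 with simplices:

  0-simplices (10): [1], [2], [3], [4], [5], [6], [7], [8], [9], [10]
  1-simplices (30): (30 of them)
  2-simplices (20): (20 of them)

so the chain groups are C_0 ≅ Z^10, C_1 ≅ Z^30, C_2 ≅ Z^20.

Boundary ∂_1: C_1 → C_0 maps an edge to its endpoints' difference, ∂[p,q] = q − p. For instance
  ∂[1,5] = [5] − [1].
This gives a 10×30 integer matrix of rank 9; reducing to Smith normal form yields diagonal entries (1,1,1,1,1,1,1,1,1).

Boundary ∂_2: C_2 → C_1 maps a triangle to the signed sum of its edges. For instance
  ∂[2,4,9] = [4,9] − [2,9] + [2,4],
  ∂[3,4,6] = [4,6] − [3,6] + [3,4].
The resulting 30×20 matrix has rank 20, and its Smith normal form has invariant factors (1,1,1,1,1,1,1,1,1,1,1,1,1,1,1,1,1,1,1,2).

Now H_k = ker ∂_k / im ∂_{k+1}, so:

  H_0: rank C_0 − rank ∂_1 = 10 − 9 = 1, and the invariant factors of ∂_1 are all 1, so H_0 = Z.

(K is a triangulation of the Klein bottle.)

H_0 ≅ Z.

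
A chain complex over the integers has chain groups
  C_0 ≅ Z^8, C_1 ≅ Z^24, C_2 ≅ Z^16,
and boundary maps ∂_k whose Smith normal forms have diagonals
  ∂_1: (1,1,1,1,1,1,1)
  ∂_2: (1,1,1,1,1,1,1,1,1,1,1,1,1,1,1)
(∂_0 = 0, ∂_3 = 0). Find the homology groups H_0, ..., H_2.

H_0: b_0 = 8 − 0 − 7 = 1; torsion from ∂_1 factors > 1: none. So H_0 = Z.
H_1: b_1 = 24 − 7 − 15 = 2; torsion from ∂_2 factors > 1: none. So H_1 = Z^2.
H_2: b_2 = 16 − 15 − 0 = 1; torsion from ∂_3 factors > 1: none. So H_2 = Z.

H_0 = Z,  H_1 = Z^2,  H_2 = Z.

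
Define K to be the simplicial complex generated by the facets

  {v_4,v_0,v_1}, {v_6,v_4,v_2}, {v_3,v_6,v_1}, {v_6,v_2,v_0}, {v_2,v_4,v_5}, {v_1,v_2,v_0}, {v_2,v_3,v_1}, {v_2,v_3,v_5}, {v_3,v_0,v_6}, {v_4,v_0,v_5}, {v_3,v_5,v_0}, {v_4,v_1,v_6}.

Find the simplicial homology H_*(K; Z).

Take the total order v_0 < v_1 < v_2 < v_3 < v_4 < v_5 < v_6 on the vertex set. Then K (dimension 2) consists of the simplices:

  0-simplices (7): [v_0], [v_1], [v_2], [v_3], [v_4], [v_5], [v_6]
  1-simplices (18): (18 of them)
  2-simplices (12): (12 of them)

giving chain groups C_0 ≅ Z^7, C_1 ≅ Z^18, C_2 ≅ Z^12.

The boundary map ∂_1: C_1 → C_0 sends each edge [p,q] (with p < q) to q − p. For instance
  ∂[v_0,v_1] = [v_1] − [v_0].
As a 7×18 matrix over Z this has rank 6, with invariant factors (1,1,1,1,1,1).

Boundary ∂_2: C_2 → C_1 maps a triangle to the signed sum of its edges. For instance
  ∂[v_2,v_4,v_5] = [v_4,v_5] − [v_2,v_5] + [v_2,v_4],
  ∂[v_1,v_4,v_6] = [v_4,v_6] − [v_1,v_6] + [v_1,v_4].
This gives a 18×12 integer matrix of rank 12; reducing to Smith normal form yields diagonal entries (1,1,1,1,1,1,1,1,1,1,1,2).

Reading off H_k = ker ∂_k / im ∂_{k+1}:

  H_0: rank C_0 − rank ∂_1 = 7 − 6 = 1, and the invariant factors of ∂_1 are all 1, so H_0 ≅ Z.
  H_1: rank ker ∂_1 − rank ∂_2 = (18 − 6) − 12 = 0, and ∂_2 has invariant factor 2 > 1, so H_1 ≅ Z/2.
  H_2: rank ker ∂_2 − rank ∂_3 = (12 − 12) − 0 = 0, and there is no ∂_3, so H_2 ≅ 0.

H_0 = Z,  H_1 = Z/2,  H_2 = 0.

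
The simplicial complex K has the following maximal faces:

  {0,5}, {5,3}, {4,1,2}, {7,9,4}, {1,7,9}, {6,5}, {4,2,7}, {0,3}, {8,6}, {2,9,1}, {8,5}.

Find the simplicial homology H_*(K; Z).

H_0 = Z^2,  H_1 = Z^3,  H_2 = 0.

We work with the vertex ordering 0 < 1 < 2 < 3 < 4 < 5 < 6 < 7 < 8 < 9. The simplices of K, each written with vertices in increasing order, are:

  0-simplices (10): [0], [1], [2], [3], [4], [5], [6], [7], [8], [9]
  1-simplices (16): [0,3], [0,5], [1,2], [1,4], [1,7], [1,9], [2,4], [2,7], [2,9], [3,5], [4,7], [4,9], [5,6], [5,8], [6,8], [7,9]
  2-simplices (5): [1,2,4], [1,2,9], [1,7,9], [2,4,7], [4,7,9]

Hence C_0 ≅ Z^10, C_1 ≅ Z^16, C_2 ≅ Z^5.

The boundary map ∂_1: C_1 → C_0 maps an edge to its endpoints' difference, ∂[p,q] = q − p. For instance
  ∂[3,5] = [5] − [3].
As a 10×16 matrix over Z this has rank 8, with invariant factors (1,1,1,1,1,1,1,1).

∂_2: C_2 → C_1 acts by ∂[p,q,r] = [q,r] − [p,r] + [p,q]. For instance
  ∂[1,7,9] = [7,9] − [1,9] + [1,7],
  ∂[1,2,4] = [2,4] − [1,4] + [1,2].
As a 16×5 matrix over Z this has rank 5, with invariant factors (1,1,1,1,1).

From H_k ≅ ker(∂_k) / im(∂_{k+1}) we obtain:

  H_0: rank C_0 − rank ∂_1 = 10 − 8 = 2, and the invariant factors of ∂_1 are all 1, so H_0 ≅ Z^2.
  H_1: rank ker ∂_1 − rank ∂_2 = (16 − 8) − 5 = 3, and the invariant factors of ∂_2 are all 1, so H_1 ≅ Z^3.
  H_2: rank ker ∂_2 − rank ∂_3 = (5 − 5) − 0 = 0, and there is no ∂_3, so H_2 ≅ 0.

As a check, the Euler characteristic is 10 − 16 + 5 = -1, which agrees with 2 − 3 + 0 = -1.
(K is a triangulation of the disjoint union of the Möbius band and a wedge of 2 circles.)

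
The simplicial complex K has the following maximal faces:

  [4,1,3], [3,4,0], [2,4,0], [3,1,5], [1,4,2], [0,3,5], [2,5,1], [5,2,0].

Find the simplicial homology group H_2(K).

H_2 ≅ Z.

K has 6 vertices, 12 edges, 8 triangles.
rank ∂_2 = 7, rank ∂_3 = 0 ⇒ b_2 = 8 − 7 − 0 = 1. So H_2 ≅ Z.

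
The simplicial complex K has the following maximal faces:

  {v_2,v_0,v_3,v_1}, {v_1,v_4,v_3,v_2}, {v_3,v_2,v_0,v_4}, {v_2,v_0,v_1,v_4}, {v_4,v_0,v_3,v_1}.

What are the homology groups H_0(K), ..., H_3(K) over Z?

K has 5 vertices, 10 edges, 10 triangles, 5 3-simplices.
rank ∂_0 = 0, rank ∂_1 = 4 ⇒ b_0 = 5 − 0 − 4 = 1; all invariant factors of ∂_1 are 1 so no torsion. So H_0 ≅ Z.
rank ∂_1 = 4, rank ∂_2 = 6 ⇒ b_1 = 10 − 4 − 6 = 0; all invariant factors of ∂_2 are 1 so no torsion. So H_1 ≅ 0.
rank ∂_2 = 6, rank ∂_3 = 4 ⇒ b_2 = 10 − 6 − 4 = 0; all invariant factors of ∂_3 are 1 so no torsion. So H_2 ≅ 0.
rank ∂_3 = 4, rank ∂_4 = 0 ⇒ b_3 = 5 − 4 − 0 = 1. So H_3 ≅ Z.

H_0 ≅ Z,  H_1 = 0,  H_2 = 0,  H_3 ≅ Z.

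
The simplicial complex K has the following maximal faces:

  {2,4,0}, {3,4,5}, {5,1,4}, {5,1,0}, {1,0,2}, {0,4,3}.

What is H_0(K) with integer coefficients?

We work with the vertex ordering 0 < 1 < 2 < 3 < 4 < 5. The simplices of K, each written with vertices in increasing order, are:

  0-simplices (6): [0], [1], [2], [3], [4], [5]
  1-simplices (12): [0,1], [0,2], [0,3], [0,4], [0,5], [1,2], [1,4], [1,5], [2,4], [3,4], [3,5], [4,5]
  2-simplices (6): [0,1,2], [0,1,5], [0,2,4], [0,3,4], [1,4,5], [3,4,5]

giving chain groups C_0 ≅ Z^6, C_1 ≅ Z^12, C_2 ≅ Z^6.

The boundary map ∂_1: C_1 → C_0 maps an edge to its endpoints' difference, ∂[p,q] = q − p. For instance
  ∂[1,2] = [2] − [1].
The 6×12 boundary matrix has rank 5 and Smith normal form diag(1,1,1,1,1).

Boundary ∂_2: C_2 → C_1 acts by ∂[p,q,r] = [q,r] − [p,r] + [p,q]. For instance
  ∂[0,2,4] = [2,4] − [0,4] + [0,2],
  ∂[0,1,2] = [1,2] − [0,2] + [0,1].
As a 12×6 matrix over Z this has rank 6, with invariant factors (1,1,1,1,1,1).

Computing H_k = (kernel of ∂_k) / (image of ∂_{k+1}):

  H_0: rank C_0 − rank ∂_1 = 6 − 5 = 1, and the invariant factors of ∂_1 are all 1, so H_0 = Z.

H_0 ≅ Z.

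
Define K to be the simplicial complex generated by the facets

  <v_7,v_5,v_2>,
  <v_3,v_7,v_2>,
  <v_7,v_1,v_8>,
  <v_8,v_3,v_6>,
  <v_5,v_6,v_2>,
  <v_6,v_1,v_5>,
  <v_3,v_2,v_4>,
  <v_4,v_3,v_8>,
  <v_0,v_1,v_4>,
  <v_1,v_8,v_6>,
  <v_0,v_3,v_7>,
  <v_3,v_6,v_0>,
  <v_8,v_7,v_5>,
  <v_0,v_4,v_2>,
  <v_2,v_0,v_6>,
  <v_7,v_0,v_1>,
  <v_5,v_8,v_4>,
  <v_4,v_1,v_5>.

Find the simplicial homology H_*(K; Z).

Order the vertices as v_0 < v_1 < v_2 < v_3 < v_4 < v_5 < v_6 < v_7 < v_8. Listing each simplex with vertices in this order, K has dimension 2 with simplices:

  0-simplices (9): [v_0], [v_1], [v_2], [v_3], [v_4], [v_5], [v_6], [v_7], [v_8]
  1-simplices (27): (27 of them)
  2-simplices (18): (18 of them)

Hence C_0 ≅ Z^9, C_1 ≅ Z^27, C_2 ≅ Z^18.

Boundary ∂_1: C_1 → C_0 sends each edge [p,q] (with p < q) to q − p. For instance
  ∂[v_2,v_6] = [v_6] − [v_2].
As a 9×27 matrix over Z this has rank 8, with invariant factors (1,1,1,1,1,1,1,1).

∂_2: C_2 → C_1 acts by ∂[p,q,r] = [q,r] − [p,r] + [p,q]. For instance
  ∂[v_3,v_6,v_8] = [v_6,v_8] − [v_3,v_8] + [v_3,v_6],
  ∂[v_0,v_1,v_7] = [v_1,v_7] − [v_0,v_7] + [v_0,v_1].
This gives a 27×18 integer matrix of rank 18; reducing to Smith normal form yields diagonal entries (1,1,1,1,1,1,1,1,1,1,1,1,1,1,1,1,1,2).

From H_k ≅ ker(∂_k) / im(∂_{k+1}) we obtain:

  H_0: rank C_0 − rank ∂_1 = 9 − 8 = 1, and the invariant factors of ∂_1 are all 1, so H_0 = Z.
  H_1: rank ker ∂_1 − rank ∂_2 = (27 − 8) − 18 = 1, and ∂_2 has invariant factor 2 > 1, so H_1 = Z × Z/2.
  H_2: rank ker ∂_2 − rank ∂_3 = (18 − 18) − 0 = 0, and there is no ∂_3, so H_2 = 0.

As a check, the Euler characteristic is 9 − 27 + 18 = 0, which agrees with 1 − 1 + 0 = 0.

H_0 = Z,  H_1 = Z × Z/2,  H_2 = 0.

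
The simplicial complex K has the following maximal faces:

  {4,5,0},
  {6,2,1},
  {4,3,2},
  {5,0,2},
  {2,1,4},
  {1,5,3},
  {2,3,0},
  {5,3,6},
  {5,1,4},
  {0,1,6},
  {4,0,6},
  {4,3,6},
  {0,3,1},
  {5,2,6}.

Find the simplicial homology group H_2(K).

H_2 = Z.

Fix the vertex order 0 < 1 < 2 < 3 < 4 < 5 < 6 and write every simplex with vertices in increasing order. Then dim K = 2 and the simplices of K are:

  0-simplices (7): [0], [1], [2], [3], [4], [5], [6]
  1-simplices (21): [0,1], [0,2], [0,3], [0,4], [0,5], [0,6], [1,2], [1,3], [1,4], [1,5], [1,6], [2,3], [2,4], [2,5], [2,6], [3,4], [3,5], [3,6], [4,5], [4,6], [5,6]
  2-simplices (14): [0,1,3], [0,1,6], [0,2,3], [0,2,5], [0,4,5], [0,4,6], [1,2,4], [1,2,6], [1,3,5], [1,4,5], [2,3,4], [2,5,6], [3,4,6], [3,5,6]

Hence C_0 ≅ Z^7, C_1 ≅ Z^21, C_2 ≅ Z^14.

The boundary map ∂_1: C_1 → C_0 is given by ∂[p,q] = [q] − [p]. For instance
  ∂[3,5] = [5] − [3].
This gives a 7×21 integer matrix of rank 6; reducing to Smith normal form yields diagonal entries (1,1,1,1,1,1).

∂_2: C_2 → C_1 acts by ∂[p,q,r] = [q,r] − [p,r] + [p,q]. For instance
  ∂[3,4,6] = [4,6] − [3,6] + [3,4],
  ∂[1,2,6] = [2,6] − [1,6] + [1,2].
The 21×14 boundary matrix has rank 13 and Smith normal form diag(1,1,1,1,1,1,1,1,1,1,1,1,1).

Now H_k = ker ∂_k / im ∂_{k+1}, so:

  H_2: rank ker ∂_2 − rank ∂_3 = (14 − 13) − 0 = 1, and there is no ∂_3, so H_2 = Z.

(K is a triangulation of the torus T^2.)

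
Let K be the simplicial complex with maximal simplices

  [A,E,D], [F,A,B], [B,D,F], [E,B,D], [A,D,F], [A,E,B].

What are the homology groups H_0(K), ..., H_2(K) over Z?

H_0 = Z,  H_1 = 0,  H_2 = Z.

Order the vertices as A < B < D < E < F. Listing each simplex with vertices in this order, K has dimension 2 with simplices:

  0-simplices (5): A, B, D, E, F
  1-simplices (9): AB, AD, AE, AF, BD, BE, BF, DE, DF
  2-simplices (6): ABE, ABF, ADE, ADF, BDE, BDF

giving chain groups C_0 ≅ Z^5, C_1 ≅ Z^9, C_2 ≅ Z^6.

Boundary ∂_1: C_1 → C_0 sends each edge [p,q] (with p < q) to q − p. For instance
  ∂AB = B − A.
The 5×9 boundary matrix has rank 4 and Smith normal form diag(1,1,1,1).

Boundary ∂_2: C_2 → C_1 sends each 2-simplex [p,q,r] to [q,r] − [p,r] + [p,q]. For instance
  ∂ADF = DF − AF + AD,
  ∂BDF = DF − BF + BD.
The 9×6 boundary matrix has rank 5 and Smith normal form diag(1,1,1,1,1).

Now H_k = ker ∂_k / im ∂_{k+1}, so:

  H_0: rank C_0 − rank ∂_1 = 5 − 4 = 1, and the invariant factors of ∂_1 are all 1, so H_0 = Z.
  H_1: rank ker ∂_1 − rank ∂_2 = (9 − 4) − 5 = 0, and the invariant factors of ∂_2 are all 1, so H_1 = 0.
  H_2: rank ker ∂_2 − rank ∂_3 = (6 − 5) − 0 = 1, and there is no ∂_3, so H_2 = Z.

As a check, the Euler characteristic is 5 − 9 + 6 = 2, which agrees with 1 − 0 + 1 = 2.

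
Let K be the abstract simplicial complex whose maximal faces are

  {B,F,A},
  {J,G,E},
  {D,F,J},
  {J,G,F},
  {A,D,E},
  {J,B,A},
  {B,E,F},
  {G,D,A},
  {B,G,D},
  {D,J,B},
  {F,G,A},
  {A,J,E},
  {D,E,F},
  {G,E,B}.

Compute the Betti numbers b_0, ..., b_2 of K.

Fix the vertex order A < B < D < E < F < G < J and write every simplex with vertices in increasing order. Then dim K = 2 and the simplices of K are:

  0-simplices (7): A, B, D, E, F, G, J
  1-simplices (21): AB, AD, AE, AF, AG, AJ, BD, BE, BF, BG, BJ, DE, DF, DG, DJ, EF, EG, EJ, FG, FJ, GJ
  2-simplices (14): ABF, ABJ, ADE, ADG, AEJ, AFG, BDG, BDJ, BEF, BEG, DEF, DFJ, EGJ, FGJ

Hence C_0 ≅ Z^7, C_1 ≅ Z^21, C_2 ≅ Z^14.

Boundary ∂_1: C_1 → C_0 is given by ∂[p,q] = [q] − [p].
As a 7×21 matrix over Z this has rank 6, with invariant factors (1,1,1,1,1,1).

Boundary ∂_2: C_2 → C_1 acts by ∂[p,q,r] = [q,r] − [p,r] + [p,q]. For instance
  ∂ADE = DE − AE + AD,
  ∂BEF = EF − BF + BE.
The 21×14 boundary matrix has rank 13 and Smith normal form diag(1,1,1,1,1,1,1,1,1,1,1,1,1).

Computing H_k = (kernel of ∂_k) / (image of ∂_{k+1}):

  H_0: rank C_0 − rank ∂_1 = 7 − 6 = 1, and the invariant factors of ∂_1 are all 1, so H_0 = Z.
  H_1: rank ker ∂_1 − rank ∂_2 = (21 − 6) − 13 = 2, and the invariant factors of ∂_2 are all 1, so H_1 = Z^2.
  H_2: rank ker ∂_2 − rank ∂_3 = (14 − 13) − 0 = 1, and there is no ∂_3, so H_2 = Z.

As a check, the Euler characteristic is 7 − 21 + 14 = 0, which agrees with 1 − 2 + 1 = 0.
(K is a triangulation of the torus T^2.)

Hence the Betti numbers are b_0 = 1, b_1 = 2, b_2 = 1.

b_0 = 1, b_1 = 2, b_2 = 1.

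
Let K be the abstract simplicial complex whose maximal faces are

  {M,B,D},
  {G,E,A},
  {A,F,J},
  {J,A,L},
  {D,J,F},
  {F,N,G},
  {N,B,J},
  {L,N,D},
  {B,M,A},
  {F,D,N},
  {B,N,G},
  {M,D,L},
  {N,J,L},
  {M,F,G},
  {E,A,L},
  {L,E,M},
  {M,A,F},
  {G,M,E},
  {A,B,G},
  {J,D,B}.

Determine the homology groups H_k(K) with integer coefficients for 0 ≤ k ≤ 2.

H_0 = Z,  H_1 = Z ⊕ Z/2Z,  H_2 = 0.

Order the vertices as A < B < D < E < F < G < J < L < M < N. Listing each simplex with vertices in this order, K has dimension 2 with simplices:

  0-simplices (10): A, B, D, E, F, G, J, L, M, N
  1-simplices (30): AB, AE, AF, AG, AJ, AL, AM, BD, BG, BJ, BM, BN, DF, DJ, DL, DM, DN, EG, EL, EM, FG, FJ, FM, FN, GM, GN, JL, JN, LM, LN
  2-simplices (20): ABG, ABM, AEG, AEL, AFJ, AFM, AJL, BDJ, BDM, BGN, BJN, DFJ, DFN, DLM, DLN, EGM, ELM, FGM, FGN, JLN

Hence C_0 ≅ Z^10, C_1 ≅ Z^30, C_2 ≅ Z^20.

Boundary ∂_1: C_1 → C_0 maps an edge to its endpoints' difference, ∂[p,q] = q − p.
The resulting 10×30 matrix has rank 9, and its Smith normal form has invariant factors (1,1,1,1,1,1,1,1,1).

Boundary ∂_2: C_2 → C_1 maps a triangle to the signed sum of its edges. For instance
  ∂DFJ = FJ − DJ + DF,
  ∂AFJ = FJ − AJ + AF.
This gives a 30×20 integer matrix of rank 20; reducing to Smith normal form yields diagonal entries (1,1,1,1,1,1,1,1,1,1,1,1,1,1,1,1,1,1,1,2).

Reading off H_k = ker ∂_k / im ∂_{k+1}:

  H_0: rank C_0 − rank ∂_1 = 10 − 9 = 1, and the invariant factors of ∂_1 are all 1, so H_0 ≅ Z.
  H_1: rank ker ∂_1 − rank ∂_2 = (30 − 9) − 20 = 1, and ∂_2 has invariant factor 2 > 1, so H_1 ≅ Z ⊕ Z/2Z.
  H_2: rank ker ∂_2 − rank ∂_3 = (20 − 20) − 0 = 0, and there is no ∂_3, so H_2 ≅ 0.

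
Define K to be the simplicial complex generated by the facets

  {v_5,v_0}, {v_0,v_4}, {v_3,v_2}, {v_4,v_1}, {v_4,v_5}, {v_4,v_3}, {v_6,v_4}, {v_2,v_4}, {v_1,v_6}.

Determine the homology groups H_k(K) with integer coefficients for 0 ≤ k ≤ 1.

H_0 ≅ Z,  H_1 ≅ Z^3.

Order the vertices as v_0 < v_1 < v_2 < v_3 < v_4 < v_5 < v_6. Listing each simplex with vertices in this order, K has dimension 1 with simplices:

  0-simplices (7): [v_0], [v_1], [v_2], [v_3], [v_4], [v_5], [v_6]
  1-simplices (9): [v_0,v_4], [v_0,v_5], [v_1,v_4], [v_1,v_6], [v_2,v_3], [v_2,v_4], [v_3,v_4], [v_4,v_5], [v_4,v_6]

giving chain groups C_0 ≅ Z^7, C_1 ≅ Z^9.

Boundary ∂_1: C_1 → C_0 is given by ∂[p,q] = [q] − [p]. For instance
  ∂[v_1,v_6] = [v_6] − [v_1].
The 7×9 boundary matrix has rank 6 and Smith normal form diag(1,1,1,1,1,1).

From H_k ≅ ker(∂_k) / im(∂_{k+1}) we obtain:

  H_0: rank C_0 − rank ∂_1 = 7 − 6 = 1, and the invariant factors of ∂_1 are all 1, so H_0 = Z.
  H_1: rank ker ∂_1 − rank ∂_2 = (9 − 6) − 0 = 3, and there is no ∂_2, so H_1 = Z^3.

(K is a triangulation of a wedge of 3 circles.)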